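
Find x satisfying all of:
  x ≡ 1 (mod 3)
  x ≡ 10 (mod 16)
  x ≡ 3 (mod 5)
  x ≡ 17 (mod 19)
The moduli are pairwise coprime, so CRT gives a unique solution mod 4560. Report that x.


Product of moduli M = 3 · 16 · 5 · 19 = 4560.
Merge one congruence at a time:
  Start: x ≡ 1 (mod 3).
  Combine with x ≡ 10 (mod 16); new modulus lcm = 48.
    Write x = 1 + 3·t and substitute into x ≡ 10 (mod 16): 3·t ≡ 10 − 1 = 9 (mod 16).
    The inverse of 3 mod 16 is 11 (since 3·11 = 33 = 2·16 + 1), so t ≡ 11·9 = 99 ≡ 3 (mod 16).
    Then x = 1 + 3·3 = 10, valid modulo lcm(3, 16) = 48: x ≡ 10 (mod 48).
  Combine with x ≡ 3 (mod 5); new modulus lcm = 240.
    Write x = 10 + 48·t and substitute into x ≡ 3 (mod 5): 48·t ≡ 3 − 10 = -7 (mod 5).
    Reduce coefficients mod 5: 3·t ≡ 3 (mod 5).
    The inverse of 3 mod 5 is 2 (since 3·2 = 6 = 1·5 + 1), so t ≡ 2·3 = 6 ≡ 1 (mod 5).
    Then x = 10 + 48·1 = 58, valid modulo lcm(48, 5) = 240: x ≡ 58 (mod 240).
  Combine with x ≡ 17 (mod 19); new modulus lcm = 4560.
    Write x = 58 + 240·t and substitute into x ≡ 17 (mod 19): 240·t ≡ 17 − 58 = -41 (mod 19).
    Reduce coefficients mod 19: 12·t ≡ 16 (mod 19).
    The inverse of 12 mod 19 is 8 (since 12·8 = 96 = 5·19 + 1), so t ≡ 8·16 = 128 ≡ 14 (mod 19).
    Then x = 58 + 240·14 = 3418, valid modulo lcm(240, 19) = 4560: x ≡ 3418 (mod 4560).
Verify against each original: 3418 mod 3 = 1, 3418 mod 16 = 10, 3418 mod 5 = 3, 3418 mod 19 = 17.

x ≡ 3418 (mod 4560).


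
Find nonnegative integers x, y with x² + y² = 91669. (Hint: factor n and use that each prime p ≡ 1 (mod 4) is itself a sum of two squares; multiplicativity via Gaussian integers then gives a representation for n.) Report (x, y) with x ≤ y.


Step 1: Factor n = 91669 = 29^2 · 109.
Step 2: Check the mod-4 condition on each prime factor: 29 ≡ 1 (mod 4), exponent 2; 109 ≡ 1 (mod 4), exponent 1.
All primes ≡ 3 (mod 4) appear to even exponent (or don't appear), so by the two-squares theorem n IS expressible as a sum of two squares.
Step 3: Build a representation. Here n = 29 · 29 · 109 is a product of primes ≡ 1 (mod 4). Each prime p ≡ 1 (mod 4) is itself a sum of two squares; find a² by testing p − a² for a perfect square:
  29: 29 − 1² = 28, 29 − 2² = 25 = 5² ⇒ 29 = 2² + 5².
  109: 109 − 1² = 108, 109 − 2² = 105, 109 − 3² = 100 = 10² ⇒ 109 = 3² + 10².
  Combine using the Brahmagupta–Fibonacci identity (a² + b²)(c² + d²) = (ac − bd)² + (ad + bc)² = (ac + bd)² + (ad − bc)²:
  29 · 29 = 841: from (2² + 5²)(2² + 5²), take (2·2 − 5·5, 2·5 + 5·2) = (4 − 25, 10 + 10) = (-21, 20); dropping signs (only squares matter) gives (21, 20); check 21² + 20² = 441 + 400 = 841 ✓.
  841 · 109 = 91669: from (21² + 20²)(3² + 10²), take (21·3 − 20·10, 21·10 + 20·3) = (63 − 200, 210 + 60) = (-137, 270); dropping signs (only squares matter) gives (137, 270); check 137² + 270² = 18769 + 72900 = 91669 ✓.
Step 4: Order so x ≤ y and verify: 137² + 270² = 18769 + 72900 = 91669 = n. ✓

n = 91669 = 137² + 270² (one valid representation with x ≤ y).


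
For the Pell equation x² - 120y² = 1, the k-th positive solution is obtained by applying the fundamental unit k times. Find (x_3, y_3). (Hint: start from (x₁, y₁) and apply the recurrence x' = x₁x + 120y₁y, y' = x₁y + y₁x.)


Step 1: Find the fundamental solution (x₁, y₁) of x² - 120y² = 1.
  Expand √120 as a continued fraction. a₀ = ⌊√120⌋ = 10; iterate m_{k+1} = d_k·a_k − m_k, d_{k+1} = (120 − m_{k+1}²)/d_k, a_{k+1} = ⌊(a₀ + m_{k+1})/d_{k+1}⌋ (starting m₀ = 0, d₀ = 1), with convergents p_k = a_k·p_{k-1} + p_{k-2}, q_k = a_k·q_{k-1} + q_{k-2} (p₋₁ = 1, q₋₁ = 0):
  k = 0: a₀ = 10; p₀/q₀ = 10/1; p₀² − 120·q₀² = 100 − 120 = -20.
  k = 1: m = 10, d = 20, a = ⌊(10 + 10)/20⌋ = 1; p/q = (1·10 + 1)/(1·1 + 0) = 11/1; p² − 120·q² = 121 − 120 = 1.
  The first convergent with p² − 120·q² = 1 gives the fundamental solution (x₁, y₁) = (11, 1).
Step 2: Apply the recurrence (x_{n+1}, y_{n+1}) = (x₁x_n + 120y₁y_n, x₁y_n + y₁x_n) repeatedly.
  From (x_1, y_1) = (11, 1): x_2 = 11·11 + 120·1·1 = 241; y_2 = 11·1 + 1·11 = 22.
  From (x_2, y_2) = (241, 22): x_3 = 11·241 + 120·1·22 = 5291; y_3 = 11·22 + 1·241 = 483.
Step 3: Verify x_3² - 120·y_3² = 27994681 - 27994680 = 1 (should be 1). ✓

(x_1, y_1) = (11, 1); (x_3, y_3) = (5291, 483).


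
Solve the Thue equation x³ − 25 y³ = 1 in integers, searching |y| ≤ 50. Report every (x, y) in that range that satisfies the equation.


The equation is x³ - 25y³ = 1. For fixed y, x³ = 25·y³ + 1, so a solution requires the RHS to be a perfect cube.
Strategy: iterate y from -50 to 50, compute RHS = 25·y³ + 1, and check whether it is a (positive or negative) perfect cube.
Check small values of y:
  y = 0: RHS = 1 = (1)³ ⇒ x = 1 works.
  y = 1: RHS = 26 is not a perfect cube.
  y = -1: RHS = -24 is not a perfect cube.
  y = 2: RHS = 201 is not a perfect cube.
  y = -2: RHS = -199 is not a perfect cube.
  y = 3: RHS = 676 is not a perfect cube.
  y = -3: RHS = -674 is not a perfect cube.
Continuing the search up to |y| = 50 finds no further solutions beyond those listed.
Collected solutions: (1, 0).

Solutions (with |y| ≤ 50): (1, 0).


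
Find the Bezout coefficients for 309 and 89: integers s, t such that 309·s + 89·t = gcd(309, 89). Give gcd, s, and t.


Euclidean algorithm on (309, 89) — divide until remainder is 0:
  309 = 3 · 89 + 42
  89 = 2 · 42 + 5
  42 = 8 · 5 + 2
  5 = 2 · 2 + 1
  2 = 2 · 1 + 0
gcd(309, 89) = 1.
Track Bezout coefficients alongside the remainders: start with r₀ = 309 = a·1 + b·0 (s = 1, t = 0) and r₁ = 89 = a·0 + b·1 (s = 0, t = 1); each new remainder r_{k+1} = r_{k-1} − q_k·r_k inherits s_{k+1} = s_{k-1} − q_k·s_k, t_{k+1} = t_{k-1} − q_k·t_k, so r_k = a·s_k + b·t_k at every step:
  q = 3: r = 42, s = 1 − 3·0 = 1, t = 0 − 3·1 = -3  (check: 309·1 + 89·(-3) = 42)
  q = 2: r = 5, s = 0 − 2·1 = -2, t = 1 − 2·(-3) = 7  (check: 309·(-2) + 89·7 = 5)
  q = 8: r = 2, s = 1 − 8·(-2) = 17, t = -3 − 8·7 = -59  (check: 309·17 + 89·(-59) = 2)
  q = 2: r = 1, s = -2 − 2·17 = -36, t = 7 − 2·(-59) = 125  (check: 309·(-36) + 89·125 = 1)
The row with r = 1 (the gcd) gives the Bezout coefficients s = -36, t = 125.
Result: 309 · (-36) + 89 · (125) = 1.

gcd(309, 89) = 1; s = -36, t = 125 (check: 309·(-36) + 89·125 = 1).


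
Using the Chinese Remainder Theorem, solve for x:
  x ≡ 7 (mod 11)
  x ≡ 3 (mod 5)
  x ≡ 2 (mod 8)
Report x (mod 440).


Moduli 11, 5, 8 are pairwise coprime; by CRT there is a unique solution modulo M = 11 · 5 · 8 = 440.
Solve pairwise, accumulating the modulus:
  Start with x ≡ 7 (mod 11).
  Combine with x ≡ 3 (mod 5): since gcd(11, 5) = 1, we get a unique residue mod 55.
    Write x = 7 + 11·t and substitute into x ≡ 3 (mod 5): 11·t ≡ 3 − 7 = -4 (mod 5).
    Reduce coefficients mod 5: 1·t ≡ 1 (mod 5).
    So t ≡ 1 (mod 5).
    Then x = 7 + 11·1 = 18, valid modulo lcm(11, 5) = 55: x ≡ 18 (mod 55).
  Combine with x ≡ 2 (mod 8): since gcd(55, 8) = 1, we get a unique residue mod 440.
    Write x = 18 + 55·t and substitute into x ≡ 2 (mod 8): 55·t ≡ 2 − 18 = -16 (mod 8).
    Reduce coefficients mod 8: 7·t ≡ 0 (mod 8).
    The inverse of 7 mod 8 is 7 (since 7·7 = 49 = 6·8 + 1), so t ≡ 7·0 = 0 ≡ 0 (mod 8).
    Then x = 18 + 55·0 = 18, valid modulo lcm(55, 8) = 440: x ≡ 18 (mod 440).
Verify: 18 mod 11 = 7 ✓, 18 mod 5 = 3 ✓, 18 mod 8 = 2 ✓.

x ≡ 18 (mod 440).


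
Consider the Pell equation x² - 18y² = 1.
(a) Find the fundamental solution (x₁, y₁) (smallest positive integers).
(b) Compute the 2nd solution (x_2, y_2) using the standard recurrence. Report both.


Step 1: Find the fundamental solution (x₁, y₁) of x² - 18y² = 1.
  Expand √18 as a continued fraction. a₀ = ⌊√18⌋ = 4; iterate m_{k+1} = d_k·a_k − m_k, d_{k+1} = (18 − m_{k+1}²)/d_k, a_{k+1} = ⌊(a₀ + m_{k+1})/d_{k+1}⌋ (starting m₀ = 0, d₀ = 1), with convergents p_k = a_k·p_{k-1} + p_{k-2}, q_k = a_k·q_{k-1} + q_{k-2} (p₋₁ = 1, q₋₁ = 0):
  k = 0: a₀ = 4; p₀/q₀ = 4/1; p₀² − 18·q₀² = 16 − 18 = -2.
  k = 1: m = 4, d = 2, a = ⌊(4 + 4)/2⌋ = 4; p/q = (4·4 + 1)/(4·1 + 0) = 17/4; p² − 18·q² = 289 − 288 = 1.
  The first convergent with p² − 18·q² = 1 gives the fundamental solution (x₁, y₁) = (17, 4).
Step 2: Apply the recurrence (x_{n+1}, y_{n+1}) = (x₁x_n + 18y₁y_n, x₁y_n + y₁x_n) repeatedly.
  From (x_1, y_1) = (17, 4): x_2 = 17·17 + 18·4·4 = 577; y_2 = 17·4 + 4·17 = 136.
Step 3: Verify x_2² - 18·y_2² = 332929 - 332928 = 1 (should be 1). ✓

(x_1, y_1) = (17, 4); (x_2, y_2) = (577, 136).


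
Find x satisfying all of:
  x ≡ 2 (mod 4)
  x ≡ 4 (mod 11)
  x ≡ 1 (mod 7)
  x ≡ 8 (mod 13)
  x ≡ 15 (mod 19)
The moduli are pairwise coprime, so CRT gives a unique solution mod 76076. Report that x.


Product of moduli M = 4 · 11 · 7 · 13 · 19 = 76076.
Merge one congruence at a time:
  Start: x ≡ 2 (mod 4).
  Combine with x ≡ 4 (mod 11); new modulus lcm = 44.
    Write x = 2 + 4·t and substitute into x ≡ 4 (mod 11): 4·t ≡ 4 − 2 = 2 (mod 11).
    The inverse of 4 mod 11 is 3 (since 4·3 = 12 = 1·11 + 1), so t ≡ 3·2 = 6 ≡ 6 (mod 11).
    Then x = 2 + 4·6 = 26, valid modulo lcm(4, 11) = 44: x ≡ 26 (mod 44).
  Combine with x ≡ 1 (mod 7); new modulus lcm = 308.
    Write x = 26 + 44·t and substitute into x ≡ 1 (mod 7): 44·t ≡ 1 − 26 = -25 (mod 7).
    Reduce coefficients mod 7: 2·t ≡ 3 (mod 7).
    The inverse of 2 mod 7 is 4 (since 2·4 = 8 = 1·7 + 1), so t ≡ 4·3 = 12 ≡ 5 (mod 7).
    Then x = 26 + 44·5 = 246, valid modulo lcm(44, 7) = 308: x ≡ 246 (mod 308).
  Combine with x ≡ 8 (mod 13); new modulus lcm = 4004.
    Write x = 246 + 308·t and substitute into x ≡ 8 (mod 13): 308·t ≡ 8 − 246 = -238 (mod 13).
    Reduce coefficients mod 13: 9·t ≡ 9 (mod 13).
    The inverse of 9 mod 13 is 3 (since 9·3 = 27 = 2·13 + 1), so t ≡ 3·9 = 27 ≡ 1 (mod 13).
    Then x = 246 + 308·1 = 554, valid modulo lcm(308, 13) = 4004: x ≡ 554 (mod 4004).
  Combine with x ≡ 15 (mod 19); new modulus lcm = 76076.
    Write x = 554 + 4004·t and substitute into x ≡ 15 (mod 19): 4004·t ≡ 15 − 554 = -539 (mod 19).
    Reduce coefficients mod 19: 14·t ≡ 12 (mod 19).
    The inverse of 14 mod 19 is 15 (since 14·15 = 210 = 11·19 + 1), so t ≡ 15·12 = 180 ≡ 9 (mod 19).
    Then x = 554 + 4004·9 = 36590, valid modulo lcm(4004, 19) = 76076: x ≡ 36590 (mod 76076).
Verify against each original: 36590 mod 4 = 2, 36590 mod 11 = 4, 36590 mod 7 = 1, 36590 mod 13 = 8, 36590 mod 19 = 15.

x ≡ 36590 (mod 76076).


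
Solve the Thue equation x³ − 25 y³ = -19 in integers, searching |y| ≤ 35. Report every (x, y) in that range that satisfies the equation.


The equation is x³ - 25y³ = -19. For fixed y, x³ = 25·y³ − 19, so a solution requires the RHS to be a perfect cube.
Strategy: iterate y from -35 to 35, compute RHS = 25·y³ − 19, and check whether it is a (positive or negative) perfect cube.
Check small values of y:
  y = 0: RHS = -19 is not a perfect cube.
  y = 1: RHS = 6 is not a perfect cube.
  y = -1: RHS = -44 is not a perfect cube.
  y = 2: RHS = 181 is not a perfect cube.
  y = -2: RHS = -219 is not a perfect cube.
  y = 3: RHS = 656 is not a perfect cube.
  y = -3: RHS = -694 is not a perfect cube.
Continuing the search up to |y| = 35 finds no solutions either.
No (x, y) in the scanned range satisfies the equation.

No integer solutions with |y| ≤ 35.


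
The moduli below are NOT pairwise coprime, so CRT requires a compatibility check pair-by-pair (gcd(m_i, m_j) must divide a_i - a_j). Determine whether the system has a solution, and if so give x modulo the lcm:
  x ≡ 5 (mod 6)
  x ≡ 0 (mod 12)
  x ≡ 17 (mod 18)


Moduli 6, 12, 18 are not pairwise coprime, so CRT works modulo lcm(m_i) when all pairwise compatibility conditions hold.
Pairwise compatibility: gcd(m_i, m_j) must divide a_i - a_j for every pair.
Merge one congruence at a time:
  Start: x ≡ 5 (mod 6).
  Combine with x ≡ 0 (mod 12): gcd(6, 12) = 6, and 0 - 5 = -5 is NOT divisible by 6.
    ⇒ system is inconsistent (no integer solution).

No solution (the system is inconsistent).


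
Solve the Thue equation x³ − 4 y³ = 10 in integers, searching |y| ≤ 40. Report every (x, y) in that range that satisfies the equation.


The equation is x³ - 4y³ = 10. For fixed y, x³ = 4·y³ + 10, so a solution requires the RHS to be a perfect cube.
Strategy: iterate y from -40 to 40, compute RHS = 4·y³ + 10, and check whether it is a (positive or negative) perfect cube.
Check small values of y:
  y = 0: RHS = 10 is not a perfect cube.
  y = 1: RHS = 14 is not a perfect cube.
  y = -1: RHS = 6 is not a perfect cube.
  y = 2: RHS = 42 is not a perfect cube.
  y = -2: RHS = -22 is not a perfect cube.
  y = 3: RHS = 118 is not a perfect cube.
  y = -3: RHS = -98 is not a perfect cube.
Continuing the search up to |y| = 40 finds no solutions either.
No (x, y) in the scanned range satisfies the equation.

No integer solutions with |y| ≤ 40.


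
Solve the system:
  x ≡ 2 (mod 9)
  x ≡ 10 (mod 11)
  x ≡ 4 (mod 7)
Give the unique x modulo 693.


Moduli 9, 11, 7 are pairwise coprime; by CRT there is a unique solution modulo M = 9 · 11 · 7 = 693.
Solve pairwise, accumulating the modulus:
  Start with x ≡ 2 (mod 9).
  Combine with x ≡ 10 (mod 11): since gcd(9, 11) = 1, we get a unique residue mod 99.
    Write x = 2 + 9·t and substitute into x ≡ 10 (mod 11): 9·t ≡ 10 − 2 = 8 (mod 11).
    The inverse of 9 mod 11 is 5 (since 9·5 = 45 = 4·11 + 1), so t ≡ 5·8 = 40 ≡ 7 (mod 11).
    Then x = 2 + 9·7 = 65, valid modulo lcm(9, 11) = 99: x ≡ 65 (mod 99).
  Combine with x ≡ 4 (mod 7): since gcd(99, 7) = 1, we get a unique residue mod 693.
    Write x = 65 + 99·t and substitute into x ≡ 4 (mod 7): 99·t ≡ 4 − 65 = -61 (mod 7).
    Reduce coefficients mod 7: 1·t ≡ 2 (mod 7).
    So t ≡ 2 (mod 7).
    Then x = 65 + 99·2 = 263, valid modulo lcm(99, 7) = 693: x ≡ 263 (mod 693).
Verify: 263 mod 9 = 2 ✓, 263 mod 11 = 10 ✓, 263 mod 7 = 4 ✓.

x ≡ 263 (mod 693).


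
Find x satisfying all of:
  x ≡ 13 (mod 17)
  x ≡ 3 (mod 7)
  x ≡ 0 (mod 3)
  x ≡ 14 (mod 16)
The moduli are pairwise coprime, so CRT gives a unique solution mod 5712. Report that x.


Product of moduli M = 17 · 7 · 3 · 16 = 5712.
Merge one congruence at a time:
  Start: x ≡ 13 (mod 17).
  Combine with x ≡ 3 (mod 7); new modulus lcm = 119.
    Write x = 13 + 17·t and substitute into x ≡ 3 (mod 7): 17·t ≡ 3 − 13 = -10 (mod 7).
    Reduce coefficients mod 7: 3·t ≡ 4 (mod 7).
    The inverse of 3 mod 7 is 5 (since 3·5 = 15 = 2·7 + 1), so t ≡ 5·4 = 20 ≡ 6 (mod 7).
    Then x = 13 + 17·6 = 115, valid modulo lcm(17, 7) = 119: x ≡ 115 (mod 119).
  Combine with x ≡ 0 (mod 3); new modulus lcm = 357.
    Write x = 115 + 119·t and substitute into x ≡ 0 (mod 3): 119·t ≡ 0 − 115 = -115 (mod 3).
    Reduce coefficients mod 3: 2·t ≡ 2 (mod 3).
    The inverse of 2 mod 3 is 2 (since 2·2 = 4 = 1·3 + 1), so t ≡ 2·2 = 4 ≡ 1 (mod 3).
    Then x = 115 + 119·1 = 234, valid modulo lcm(119, 3) = 357: x ≡ 234 (mod 357).
  Combine with x ≡ 14 (mod 16); new modulus lcm = 5712.
    Write x = 234 + 357·t and substitute into x ≡ 14 (mod 16): 357·t ≡ 14 − 234 = -220 (mod 16).
    Reduce coefficients mod 16: 5·t ≡ 4 (mod 16).
    The inverse of 5 mod 16 is 13 (since 5·13 = 65 = 4·16 + 1), so t ≡ 13·4 = 52 ≡ 4 (mod 16).
    Then x = 234 + 357·4 = 1662, valid modulo lcm(357, 16) = 5712: x ≡ 1662 (mod 5712).
Verify against each original: 1662 mod 17 = 13, 1662 mod 7 = 3, 1662 mod 3 = 0, 1662 mod 16 = 14.

x ≡ 1662 (mod 5712).


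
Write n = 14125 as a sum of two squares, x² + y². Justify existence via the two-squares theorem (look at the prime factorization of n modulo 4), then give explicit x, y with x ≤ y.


Step 1: Factor n = 14125 = 5^3 · 113.
Step 2: Check the mod-4 condition on each prime factor: 5 ≡ 1 (mod 4), exponent 3; 113 ≡ 1 (mod 4), exponent 1.
All primes ≡ 3 (mod 4) appear to even exponent (or don't appear), so by the two-squares theorem n IS expressible as a sum of two squares.
Step 3: Build a representation. Group n = k² · m with k = 5 and m = 5 · 113 = 565 (a product of primes ≡ 1 (mod 4)); a representation of m scales to one of n via (k·x)² + (k·y)² = k²(x² + y²). Each prime p ≡ 1 (mod 4) is itself a sum of two squares; find a² by testing p − a² for a perfect square:
  5: 5 − 1² = 4 = 2² ⇒ 5 = 1² + 2².
  113: 113 − 1² = 112, 113 − 2² = 109, 113 − 3² = 104, 113 − 4² = 97, 113 − 5² = 88, 113 − 6² = 77, 113 − 7² = 64 = 8² ⇒ 113 = 7² + 8².
  Combine using the Brahmagupta–Fibonacci identity (a² + b²)(c² + d²) = (ac − bd)² + (ad + bc)² = (ac + bd)² + (ad − bc)²:
  5 · 113 = 565: from (1² + 2²)(7² + 8²), take (1·7 − 2·8, 1·8 + 2·7) = (7 − 16, 8 + 14) = (-9, 22); dropping signs (only squares matter) gives (9, 22); check 9² + 22² = 81 + 484 = 565 ✓.
  Scale by k = 5: (5·9, 5·22) = (45, 110).
Step 4: Order so x ≤ y and verify: 45² + 110² = 2025 + 12100 = 14125 = n. ✓

n = 14125 = 45² + 110² (one valid representation with x ≤ y).


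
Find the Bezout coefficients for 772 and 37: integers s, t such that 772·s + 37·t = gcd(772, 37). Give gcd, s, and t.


Euclidean algorithm on (772, 37) — divide until remainder is 0:
  772 = 20 · 37 + 32
  37 = 1 · 32 + 5
  32 = 6 · 5 + 2
  5 = 2 · 2 + 1
  2 = 2 · 1 + 0
gcd(772, 37) = 1.
Track Bezout coefficients alongside the remainders: start with r₀ = 772 = a·1 + b·0 (s = 1, t = 0) and r₁ = 37 = a·0 + b·1 (s = 0, t = 1); each new remainder r_{k+1} = r_{k-1} − q_k·r_k inherits s_{k+1} = s_{k-1} − q_k·s_k, t_{k+1} = t_{k-1} − q_k·t_k, so r_k = a·s_k + b·t_k at every step:
  q = 20: r = 32, s = 1 − 20·0 = 1, t = 0 − 20·1 = -20  (check: 772·1 + 37·(-20) = 32)
  q = 1: r = 5, s = 0 − 1·1 = -1, t = 1 − 1·(-20) = 21  (check: 772·(-1) + 37·21 = 5)
  q = 6: r = 2, s = 1 − 6·(-1) = 7, t = -20 − 6·21 = -146  (check: 772·7 + 37·(-146) = 2)
  q = 2: r = 1, s = -1 − 2·7 = -15, t = 21 − 2·(-146) = 313  (check: 772·(-15) + 37·313 = 1)
The row with r = 1 (the gcd) gives the Bezout coefficients s = -15, t = 313.
Result: 772 · (-15) + 37 · (313) = 1.

gcd(772, 37) = 1; s = -15, t = 313 (check: 772·(-15) + 37·313 = 1).


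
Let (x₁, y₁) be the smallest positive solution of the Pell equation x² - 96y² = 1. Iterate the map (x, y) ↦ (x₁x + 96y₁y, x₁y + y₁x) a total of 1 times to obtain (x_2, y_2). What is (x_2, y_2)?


Step 1: Find the fundamental solution (x₁, y₁) of x² - 96y² = 1.
  Expand √96 as a continued fraction. a₀ = ⌊√96⌋ = 9; iterate m_{k+1} = d_k·a_k − m_k, d_{k+1} = (96 − m_{k+1}²)/d_k, a_{k+1} = ⌊(a₀ + m_{k+1})/d_{k+1}⌋ (starting m₀ = 0, d₀ = 1), with convergents p_k = a_k·p_{k-1} + p_{k-2}, q_k = a_k·q_{k-1} + q_{k-2} (p₋₁ = 1, q₋₁ = 0):
  k = 0: a₀ = 9; p₀/q₀ = 9/1; p₀² − 96·q₀² = 81 − 96 = -15.
  k = 1: m = 9, d = 15, a = ⌊(9 + 9)/15⌋ = 1; p/q = (1·9 + 1)/(1·1 + 0) = 10/1; p² − 96·q² = 100 − 96 = 4.
  k = 2: m = 6, d = 4, a = ⌊(9 + 6)/4⌋ = 3; p/q = (3·10 + 9)/(3·1 + 1) = 39/4; p² − 96·q² = 1521 − 1536 = -15.
  k = 3: m = 6, d = 15, a = ⌊(9 + 6)/15⌋ = 1; p/q = (1·39 + 10)/(1·4 + 1) = 49/5; p² − 96·q² = 2401 − 2400 = 1.
  The first convergent with p² − 96·q² = 1 gives the fundamental solution (x₁, y₁) = (49, 5).
Step 2: Apply the recurrence (x_{n+1}, y_{n+1}) = (x₁x_n + 96y₁y_n, x₁y_n + y₁x_n) repeatedly.
  From (x_1, y_1) = (49, 5): x_2 = 49·49 + 96·5·5 = 4801; y_2 = 49·5 + 5·49 = 490.
Step 3: Verify x_2² - 96·y_2² = 23049601 - 23049600 = 1 (should be 1). ✓

(x_1, y_1) = (49, 5); (x_2, y_2) = (4801, 490).


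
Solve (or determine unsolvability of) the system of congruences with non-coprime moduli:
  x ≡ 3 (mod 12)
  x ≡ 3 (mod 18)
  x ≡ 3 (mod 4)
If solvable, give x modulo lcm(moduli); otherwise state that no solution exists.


Moduli 12, 18, 4 are not pairwise coprime, so CRT works modulo lcm(m_i) when all pairwise compatibility conditions hold.
Pairwise compatibility: gcd(m_i, m_j) must divide a_i - a_j for every pair.
Merge one congruence at a time:
  Start: x ≡ 3 (mod 12).
  Combine with x ≡ 3 (mod 18): gcd(12, 18) = 6; 3 - 3 = 0, which IS divisible by 6, so compatible.
    Write x = 3 + 12·t and substitute into x ≡ 3 (mod 18): 12·t ≡ 3 − 3 = 0 (mod 18).
    Divide the congruence (and modulus) by g = 6: 2·t ≡ 0 (mod 3).
    The inverse of 2 mod 3 is 2 (since 2·2 = 4 = 1·3 + 1), so t ≡ 2·0 = 0 ≡ 0 (mod 3).
    Then x = 3 + 12·0 = 3, valid modulo lcm(12, 18) = 36: x ≡ 3 (mod 36).
  Combine with x ≡ 3 (mod 4): gcd(36, 4) = 4; 3 - 3 = 0, which IS divisible by 4, so compatible.
    Write x = 3 + 36·t and substitute into x ≡ 3 (mod 4): 36·t ≡ 3 − 3 = 0 (mod 4).
    Divide the congruence (and modulus) by g = 4: 9·t ≡ 0 (mod 1).
    Modulo 1 every t works; take t = 0.
    Then x = 3 + 36·0 = 3, valid modulo lcm(36, 4) = 36: x ≡ 3 (mod 36).
Verify: 3 mod 12 = 3, 3 mod 18 = 3, 3 mod 4 = 3.

x ≡ 3 (mod 36).


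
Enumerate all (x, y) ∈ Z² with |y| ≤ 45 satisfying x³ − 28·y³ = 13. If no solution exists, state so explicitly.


The equation is x³ - 28y³ = 13. For fixed y, x³ = 28·y³ + 13, so a solution requires the RHS to be a perfect cube.
Strategy: iterate y from -45 to 45, compute RHS = 28·y³ + 13, and check whether it is a (positive or negative) perfect cube.
Check small values of y:
  y = 0: RHS = 13 is not a perfect cube.
  y = 1: RHS = 41 is not a perfect cube.
  y = -1: RHS = -15 is not a perfect cube.
  y = 2: RHS = 237 is not a perfect cube.
  y = -2: RHS = -211 is not a perfect cube.
  y = 3: RHS = 769 is not a perfect cube.
  y = -3: RHS = -743 is not a perfect cube.
Continuing the search up to |y| = 45 finds no solutions either.
No (x, y) in the scanned range satisfies the equation.

No integer solutions with |y| ≤ 45.


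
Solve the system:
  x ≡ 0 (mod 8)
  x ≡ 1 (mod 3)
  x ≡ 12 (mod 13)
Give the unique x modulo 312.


Moduli 8, 3, 13 are pairwise coprime; by CRT there is a unique solution modulo M = 8 · 3 · 13 = 312.
Solve pairwise, accumulating the modulus:
  Start with x ≡ 0 (mod 8).
  Combine with x ≡ 1 (mod 3): since gcd(8, 3) = 1, we get a unique residue mod 24.
    Write x = 0 + 8·t and substitute into x ≡ 1 (mod 3): 8·t ≡ 1 − 0 = 1 (mod 3).
    Reduce coefficients mod 3: 2·t ≡ 1 (mod 3).
    The inverse of 2 mod 3 is 2 (since 2·2 = 4 = 1·3 + 1), so t ≡ 2·1 = 2 ≡ 2 (mod 3).
    Then x = 0 + 8·2 = 16, valid modulo lcm(8, 3) = 24: x ≡ 16 (mod 24).
  Combine with x ≡ 12 (mod 13): since gcd(24, 13) = 1, we get a unique residue mod 312.
    Write x = 16 + 24·t and substitute into x ≡ 12 (mod 13): 24·t ≡ 12 − 16 = -4 (mod 13).
    Reduce coefficients mod 13: 11·t ≡ 9 (mod 13).
    The inverse of 11 mod 13 is 6 (since 11·6 = 66 = 5·13 + 1), so t ≡ 6·9 = 54 ≡ 2 (mod 13).
    Then x = 16 + 24·2 = 64, valid modulo lcm(24, 13) = 312: x ≡ 64 (mod 312).
Verify: 64 mod 8 = 0 ✓, 64 mod 3 = 1 ✓, 64 mod 13 = 12 ✓.

x ≡ 64 (mod 312).


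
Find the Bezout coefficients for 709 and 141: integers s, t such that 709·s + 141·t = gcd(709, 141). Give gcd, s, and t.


Euclidean algorithm on (709, 141) — divide until remainder is 0:
  709 = 5 · 141 + 4
  141 = 35 · 4 + 1
  4 = 4 · 1 + 0
gcd(709, 141) = 1.
Track Bezout coefficients alongside the remainders: start with r₀ = 709 = a·1 + b·0 (s = 1, t = 0) and r₁ = 141 = a·0 + b·1 (s = 0, t = 1); each new remainder r_{k+1} = r_{k-1} − q_k·r_k inherits s_{k+1} = s_{k-1} − q_k·s_k, t_{k+1} = t_{k-1} − q_k·t_k, so r_k = a·s_k + b·t_k at every step:
  q = 5: r = 4, s = 1 − 5·0 = 1, t = 0 − 5·1 = -5  (check: 709·1 + 141·(-5) = 4)
  q = 35: r = 1, s = 0 − 35·1 = -35, t = 1 − 35·(-5) = 176  (check: 709·(-35) + 141·176 = 1)
The row with r = 1 (the gcd) gives the Bezout coefficients s = -35, t = 176.
Result: 709 · (-35) + 141 · (176) = 1.

gcd(709, 141) = 1; s = -35, t = 176 (check: 709·(-35) + 141·176 = 1).


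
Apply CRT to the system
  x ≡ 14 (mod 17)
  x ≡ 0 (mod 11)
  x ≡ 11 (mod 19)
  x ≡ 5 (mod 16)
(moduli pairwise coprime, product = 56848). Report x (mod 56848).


Product of moduli M = 17 · 11 · 19 · 16 = 56848.
Merge one congruence at a time:
  Start: x ≡ 14 (mod 17).
  Combine with x ≡ 0 (mod 11); new modulus lcm = 187.
    Write x = 14 + 17·t and substitute into x ≡ 0 (mod 11): 17·t ≡ 0 − 14 = -14 (mod 11).
    Reduce coefficients mod 11: 6·t ≡ 8 (mod 11).
    The inverse of 6 mod 11 is 2 (since 6·2 = 12 = 1·11 + 1), so t ≡ 2·8 = 16 ≡ 5 (mod 11).
    Then x = 14 + 17·5 = 99, valid modulo lcm(17, 11) = 187: x ≡ 99 (mod 187).
  Combine with x ≡ 11 (mod 19); new modulus lcm = 3553.
    Write x = 99 + 187·t and substitute into x ≡ 11 (mod 19): 187·t ≡ 11 − 99 = -88 (mod 19).
    Reduce coefficients mod 19: 16·t ≡ 7 (mod 19).
    The inverse of 16 mod 19 is 6 (since 16·6 = 96 = 5·19 + 1), so t ≡ 6·7 = 42 ≡ 4 (mod 19).
    Then x = 99 + 187·4 = 847, valid modulo lcm(187, 19) = 3553: x ≡ 847 (mod 3553).
  Combine with x ≡ 5 (mod 16); new modulus lcm = 56848.
    Write x = 847 + 3553·t and substitute into x ≡ 5 (mod 16): 3553·t ≡ 5 − 847 = -842 (mod 16).
    Reduce coefficients mod 16: 1·t ≡ 6 (mod 16).
    So t ≡ 6 (mod 16).
    Then x = 847 + 3553·6 = 22165, valid modulo lcm(3553, 16) = 56848: x ≡ 22165 (mod 56848).
Verify against each original: 22165 mod 17 = 14, 22165 mod 11 = 0, 22165 mod 19 = 11, 22165 mod 16 = 5.

x ≡ 22165 (mod 56848).


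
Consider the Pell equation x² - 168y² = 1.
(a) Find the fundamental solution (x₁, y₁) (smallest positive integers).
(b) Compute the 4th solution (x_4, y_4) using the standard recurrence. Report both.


Step 1: Find the fundamental solution (x₁, y₁) of x² - 168y² = 1.
  Expand √168 as a continued fraction. a₀ = ⌊√168⌋ = 12; iterate m_{k+1} = d_k·a_k − m_k, d_{k+1} = (168 − m_{k+1}²)/d_k, a_{k+1} = ⌊(a₀ + m_{k+1})/d_{k+1}⌋ (starting m₀ = 0, d₀ = 1), with convergents p_k = a_k·p_{k-1} + p_{k-2}, q_k = a_k·q_{k-1} + q_{k-2} (p₋₁ = 1, q₋₁ = 0):
  k = 0: a₀ = 12; p₀/q₀ = 12/1; p₀² − 168·q₀² = 144 − 168 = -24.
  k = 1: m = 12, d = 24, a = ⌊(12 + 12)/24⌋ = 1; p/q = (1·12 + 1)/(1·1 + 0) = 13/1; p² − 168·q² = 169 − 168 = 1.
  The first convergent with p² − 168·q² = 1 gives the fundamental solution (x₁, y₁) = (13, 1).
Step 2: Apply the recurrence (x_{n+1}, y_{n+1}) = (x₁x_n + 168y₁y_n, x₁y_n + y₁x_n) repeatedly.
  From (x_1, y_1) = (13, 1): x_2 = 13·13 + 168·1·1 = 337; y_2 = 13·1 + 1·13 = 26.
  From (x_2, y_2) = (337, 26): x_3 = 13·337 + 168·1·26 = 8749; y_3 = 13·26 + 1·337 = 675.
  From (x_3, y_3) = (8749, 675): x_4 = 13·8749 + 168·1·675 = 227137; y_4 = 13·675 + 1·8749 = 17524.
Step 3: Verify x_4² - 168·y_4² = 51591216769 - 51591216768 = 1 (should be 1). ✓

(x_1, y_1) = (13, 1); (x_4, y_4) = (227137, 17524).


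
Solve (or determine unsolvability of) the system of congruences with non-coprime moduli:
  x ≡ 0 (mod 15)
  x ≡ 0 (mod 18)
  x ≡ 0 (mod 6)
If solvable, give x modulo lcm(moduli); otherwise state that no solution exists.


Moduli 15, 18, 6 are not pairwise coprime, so CRT works modulo lcm(m_i) when all pairwise compatibility conditions hold.
Pairwise compatibility: gcd(m_i, m_j) must divide a_i - a_j for every pair.
Merge one congruence at a time:
  Start: x ≡ 0 (mod 15).
  Combine with x ≡ 0 (mod 18): gcd(15, 18) = 3; 0 - 0 = 0, which IS divisible by 3, so compatible.
    Write x = 0 + 15·t and substitute into x ≡ 0 (mod 18): 15·t ≡ 0 − 0 = 0 (mod 18).
    Divide the congruence (and modulus) by g = 3: 5·t ≡ 0 (mod 6).
    The inverse of 5 mod 6 is 5 (since 5·5 = 25 = 4·6 + 1), so t ≡ 5·0 = 0 ≡ 0 (mod 6).
    Then x = 0 + 15·0 = 0, valid modulo lcm(15, 18) = 90: x ≡ 0 (mod 90).
  Combine with x ≡ 0 (mod 6): gcd(90, 6) = 6; 0 - 0 = 0, which IS divisible by 6, so compatible.
    Write x = 0 + 90·t and substitute into x ≡ 0 (mod 6): 90·t ≡ 0 − 0 = 0 (mod 6).
    Divide the congruence (and modulus) by g = 6: 15·t ≡ 0 (mod 1).
    Modulo 1 every t works; take t = 0.
    Then x = 0 + 90·0 = 0, valid modulo lcm(90, 6) = 90: x ≡ 0 (mod 90).
Verify: 0 mod 15 = 0, 0 mod 18 = 0, 0 mod 6 = 0.

x ≡ 0 (mod 90).


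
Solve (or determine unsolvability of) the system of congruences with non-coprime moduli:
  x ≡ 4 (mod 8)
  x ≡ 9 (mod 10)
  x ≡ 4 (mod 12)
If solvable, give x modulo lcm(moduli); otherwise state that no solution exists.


Moduli 8, 10, 12 are not pairwise coprime, so CRT works modulo lcm(m_i) when all pairwise compatibility conditions hold.
Pairwise compatibility: gcd(m_i, m_j) must divide a_i - a_j for every pair.
Merge one congruence at a time:
  Start: x ≡ 4 (mod 8).
  Combine with x ≡ 9 (mod 10): gcd(8, 10) = 2, and 9 - 4 = 5 is NOT divisible by 2.
    ⇒ system is inconsistent (no integer solution).

No solution (the system is inconsistent).


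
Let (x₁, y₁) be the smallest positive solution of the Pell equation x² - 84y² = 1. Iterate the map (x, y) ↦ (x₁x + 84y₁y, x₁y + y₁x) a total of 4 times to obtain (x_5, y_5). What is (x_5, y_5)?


Step 1: Find the fundamental solution (x₁, y₁) of x² - 84y² = 1.
  Expand √84 as a continued fraction. a₀ = ⌊√84⌋ = 9; iterate m_{k+1} = d_k·a_k − m_k, d_{k+1} = (84 − m_{k+1}²)/d_k, a_{k+1} = ⌊(a₀ + m_{k+1})/d_{k+1}⌋ (starting m₀ = 0, d₀ = 1), with convergents p_k = a_k·p_{k-1} + p_{k-2}, q_k = a_k·q_{k-1} + q_{k-2} (p₋₁ = 1, q₋₁ = 0):
  k = 0: a₀ = 9; p₀/q₀ = 9/1; p₀² − 84·q₀² = 81 − 84 = -3.
  k = 1: m = 9, d = 3, a = ⌊(9 + 9)/3⌋ = 6; p/q = (6·9 + 1)/(6·1 + 0) = 55/6; p² − 84·q² = 3025 − 3024 = 1.
  The first convergent with p² − 84·q² = 1 gives the fundamental solution (x₁, y₁) = (55, 6).
Step 2: Apply the recurrence (x_{n+1}, y_{n+1}) = (x₁x_n + 84y₁y_n, x₁y_n + y₁x_n) repeatedly.
  From (x_1, y_1) = (55, 6): x_2 = 55·55 + 84·6·6 = 6049; y_2 = 55·6 + 6·55 = 660.
  From (x_2, y_2) = (6049, 660): x_3 = 55·6049 + 84·6·660 = 665335; y_3 = 55·660 + 6·6049 = 72594.
  From (x_3, y_3) = (665335, 72594): x_4 = 55·665335 + 84·6·72594 = 73180801; y_4 = 55·72594 + 6·665335 = 7984680.
  From (x_4, y_4) = (73180801, 7984680): x_5 = 55·73180801 + 84·6·7984680 = 8049222775; y_5 = 55·7984680 + 6·73180801 = 878242206.
Step 3: Verify x_5² - 84·y_5² = 64789987281578700625 - 64789987281578700624 = 1 (should be 1). ✓

(x_1, y_1) = (55, 6); (x_5, y_5) = (8049222775, 878242206).


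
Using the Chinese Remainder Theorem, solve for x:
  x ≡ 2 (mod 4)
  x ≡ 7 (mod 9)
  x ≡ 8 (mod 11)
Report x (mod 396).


Moduli 4, 9, 11 are pairwise coprime; by CRT there is a unique solution modulo M = 4 · 9 · 11 = 396.
Solve pairwise, accumulating the modulus:
  Start with x ≡ 2 (mod 4).
  Combine with x ≡ 7 (mod 9): since gcd(4, 9) = 1, we get a unique residue mod 36.
    Write x = 2 + 4·t and substitute into x ≡ 7 (mod 9): 4·t ≡ 7 − 2 = 5 (mod 9).
    The inverse of 4 mod 9 is 7 (since 4·7 = 28 = 3·9 + 1), so t ≡ 7·5 = 35 ≡ 8 (mod 9).
    Then x = 2 + 4·8 = 34, valid modulo lcm(4, 9) = 36: x ≡ 34 (mod 36).
  Combine with x ≡ 8 (mod 11): since gcd(36, 11) = 1, we get a unique residue mod 396.
    Write x = 34 + 36·t and substitute into x ≡ 8 (mod 11): 36·t ≡ 8 − 34 = -26 (mod 11).
    Reduce coefficients mod 11: 3·t ≡ 7 (mod 11).
    The inverse of 3 mod 11 is 4 (since 3·4 = 12 = 1·11 + 1), so t ≡ 4·7 = 28 ≡ 6 (mod 11).
    Then x = 34 + 36·6 = 250, valid modulo lcm(36, 11) = 396: x ≡ 250 (mod 396).
Verify: 250 mod 4 = 2 ✓, 250 mod 9 = 7 ✓, 250 mod 11 = 8 ✓.

x ≡ 250 (mod 396).


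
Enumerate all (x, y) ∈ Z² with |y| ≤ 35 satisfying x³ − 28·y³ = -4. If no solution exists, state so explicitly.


The equation is x³ - 28y³ = -4. For fixed y, x³ = 28·y³ − 4, so a solution requires the RHS to be a perfect cube.
Strategy: iterate y from -35 to 35, compute RHS = 28·y³ − 4, and check whether it is a (positive or negative) perfect cube.
Check small values of y:
  y = 0: RHS = -4 is not a perfect cube.
  y = 1: RHS = 24 is not a perfect cube.
  y = -1: RHS = -32 is not a perfect cube.
  y = 2: RHS = 220 is not a perfect cube.
  y = -2: RHS = -228 is not a perfect cube.
  y = 3: RHS = 752 is not a perfect cube.
  y = -3: RHS = -760 is not a perfect cube.
Continuing the search up to |y| = 35 finds no solutions either.
No (x, y) in the scanned range satisfies the equation.

No integer solutions with |y| ≤ 35.


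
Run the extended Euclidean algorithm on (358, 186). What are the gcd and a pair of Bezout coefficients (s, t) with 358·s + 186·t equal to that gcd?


Euclidean algorithm on (358, 186) — divide until remainder is 0:
  358 = 1 · 186 + 172
  186 = 1 · 172 + 14
  172 = 12 · 14 + 4
  14 = 3 · 4 + 2
  4 = 2 · 2 + 0
gcd(358, 186) = 2.
Track Bezout coefficients alongside the remainders: start with r₀ = 358 = a·1 + b·0 (s = 1, t = 0) and r₁ = 186 = a·0 + b·1 (s = 0, t = 1); each new remainder r_{k+1} = r_{k-1} − q_k·r_k inherits s_{k+1} = s_{k-1} − q_k·s_k, t_{k+1} = t_{k-1} − q_k·t_k, so r_k = a·s_k + b·t_k at every step:
  q = 1: r = 172, s = 1 − 1·0 = 1, t = 0 − 1·1 = -1  (check: 358·1 + 186·(-1) = 172)
  q = 1: r = 14, s = 0 − 1·1 = -1, t = 1 − 1·(-1) = 2  (check: 358·(-1) + 186·2 = 14)
  q = 12: r = 4, s = 1 − 12·(-1) = 13, t = -1 − 12·2 = -25  (check: 358·13 + 186·(-25) = 4)
  q = 3: r = 2, s = -1 − 3·13 = -40, t = 2 − 3·(-25) = 77  (check: 358·(-40) + 186·77 = 2)
The row with r = 2 (the gcd) gives the Bezout coefficients s = -40, t = 77.
Result: 358 · (-40) + 186 · (77) = 2.

gcd(358, 186) = 2; s = -40, t = 77 (check: 358·(-40) + 186·77 = 2).


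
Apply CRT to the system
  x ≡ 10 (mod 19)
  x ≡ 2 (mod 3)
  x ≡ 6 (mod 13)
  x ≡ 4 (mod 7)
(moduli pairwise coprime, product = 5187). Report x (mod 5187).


Product of moduli M = 19 · 3 · 13 · 7 = 5187.
Merge one congruence at a time:
  Start: x ≡ 10 (mod 19).
  Combine with x ≡ 2 (mod 3); new modulus lcm = 57.
    Write x = 10 + 19·t and substitute into x ≡ 2 (mod 3): 19·t ≡ 2 − 10 = -8 (mod 3).
    Reduce coefficients mod 3: 1·t ≡ 1 (mod 3).
    So t ≡ 1 (mod 3).
    Then x = 10 + 19·1 = 29, valid modulo lcm(19, 3) = 57: x ≡ 29 (mod 57).
  Combine with x ≡ 6 (mod 13); new modulus lcm = 741.
    Write x = 29 + 57·t and substitute into x ≡ 6 (mod 13): 57·t ≡ 6 − 29 = -23 (mod 13).
    Reduce coefficients mod 13: 5·t ≡ 3 (mod 13).
    The inverse of 5 mod 13 is 8 (since 5·8 = 40 = 3·13 + 1), so t ≡ 8·3 = 24 ≡ 11 (mod 13).
    Then x = 29 + 57·11 = 656, valid modulo lcm(57, 13) = 741: x ≡ 656 (mod 741).
  Combine with x ≡ 4 (mod 7); new modulus lcm = 5187.
    Write x = 656 + 741·t and substitute into x ≡ 4 (mod 7): 741·t ≡ 4 − 656 = -652 (mod 7).
    Reduce coefficients mod 7: 6·t ≡ 6 (mod 7).
    The inverse of 6 mod 7 is 6 (since 6·6 = 36 = 5·7 + 1), so t ≡ 6·6 = 36 ≡ 1 (mod 7).
    Then x = 656 + 741·1 = 1397, valid modulo lcm(741, 7) = 5187: x ≡ 1397 (mod 5187).
Verify against each original: 1397 mod 19 = 10, 1397 mod 3 = 2, 1397 mod 13 = 6, 1397 mod 7 = 4.

x ≡ 1397 (mod 5187).


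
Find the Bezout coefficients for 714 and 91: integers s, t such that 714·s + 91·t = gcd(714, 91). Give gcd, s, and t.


Euclidean algorithm on (714, 91) — divide until remainder is 0:
  714 = 7 · 91 + 77
  91 = 1 · 77 + 14
  77 = 5 · 14 + 7
  14 = 2 · 7 + 0
gcd(714, 91) = 7.
Track Bezout coefficients alongside the remainders: start with r₀ = 714 = a·1 + b·0 (s = 1, t = 0) and r₁ = 91 = a·0 + b·1 (s = 0, t = 1); each new remainder r_{k+1} = r_{k-1} − q_k·r_k inherits s_{k+1} = s_{k-1} − q_k·s_k, t_{k+1} = t_{k-1} − q_k·t_k, so r_k = a·s_k + b·t_k at every step:
  q = 7: r = 77, s = 1 − 7·0 = 1, t = 0 − 7·1 = -7  (check: 714·1 + 91·(-7) = 77)
  q = 1: r = 14, s = 0 − 1·1 = -1, t = 1 − 1·(-7) = 8  (check: 714·(-1) + 91·8 = 14)
  q = 5: r = 7, s = 1 − 5·(-1) = 6, t = -7 − 5·8 = -47  (check: 714·6 + 91·(-47) = 7)
The row with r = 7 (the gcd) gives the Bezout coefficients s = 6, t = -47.
Result: 714 · (6) + 91 · (-47) = 7.

gcd(714, 91) = 7; s = 6, t = -47 (check: 714·6 + 91·(-47) = 7).


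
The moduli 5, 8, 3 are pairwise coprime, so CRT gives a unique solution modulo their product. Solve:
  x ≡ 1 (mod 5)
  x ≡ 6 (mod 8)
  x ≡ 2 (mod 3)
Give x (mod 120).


Moduli 5, 8, 3 are pairwise coprime; by CRT there is a unique solution modulo M = 5 · 8 · 3 = 120.
Solve pairwise, accumulating the modulus:
  Start with x ≡ 1 (mod 5).
  Combine with x ≡ 6 (mod 8): since gcd(5, 8) = 1, we get a unique residue mod 40.
    Write x = 1 + 5·t and substitute into x ≡ 6 (mod 8): 5·t ≡ 6 − 1 = 5 (mod 8).
    The inverse of 5 mod 8 is 5 (since 5·5 = 25 = 3·8 + 1), so t ≡ 5·5 = 25 ≡ 1 (mod 8).
    Then x = 1 + 5·1 = 6, valid modulo lcm(5, 8) = 40: x ≡ 6 (mod 40).
  Combine with x ≡ 2 (mod 3): since gcd(40, 3) = 1, we get a unique residue mod 120.
    Write x = 6 + 40·t and substitute into x ≡ 2 (mod 3): 40·t ≡ 2 − 6 = -4 (mod 3).
    Reduce coefficients mod 3: 1·t ≡ 2 (mod 3).
    So t ≡ 2 (mod 3).
    Then x = 6 + 40·2 = 86, valid modulo lcm(40, 3) = 120: x ≡ 86 (mod 120).
Verify: 86 mod 5 = 1 ✓, 86 mod 8 = 6 ✓, 86 mod 3 = 2 ✓.

x ≡ 86 (mod 120).


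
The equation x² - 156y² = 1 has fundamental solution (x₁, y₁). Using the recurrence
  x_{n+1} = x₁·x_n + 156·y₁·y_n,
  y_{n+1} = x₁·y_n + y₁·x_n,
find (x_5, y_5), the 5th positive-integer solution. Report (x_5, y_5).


Step 1: Find the fundamental solution (x₁, y₁) of x² - 156y² = 1.
  Expand √156 as a continued fraction. a₀ = ⌊√156⌋ = 12; iterate m_{k+1} = d_k·a_k − m_k, d_{k+1} = (156 − m_{k+1}²)/d_k, a_{k+1} = ⌊(a₀ + m_{k+1})/d_{k+1}⌋ (starting m₀ = 0, d₀ = 1), with convergents p_k = a_k·p_{k-1} + p_{k-2}, q_k = a_k·q_{k-1} + q_{k-2} (p₋₁ = 1, q₋₁ = 0):
  k = 0: a₀ = 12; p₀/q₀ = 12/1; p₀² − 156·q₀² = 144 − 156 = -12.
  k = 1: m = 12, d = 12, a = ⌊(12 + 12)/12⌋ = 2; p/q = (2·12 + 1)/(2·1 + 0) = 25/2; p² − 156·q² = 625 − 624 = 1.
  The first convergent with p² − 156·q² = 1 gives the fundamental solution (x₁, y₁) = (25, 2).
Step 2: Apply the recurrence (x_{n+1}, y_{n+1}) = (x₁x_n + 156y₁y_n, x₁y_n + y₁x_n) repeatedly.
  From (x_1, y_1) = (25, 2): x_2 = 25·25 + 156·2·2 = 1249; y_2 = 25·2 + 2·25 = 100.
  From (x_2, y_2) = (1249, 100): x_3 = 25·1249 + 156·2·100 = 62425; y_3 = 25·100 + 2·1249 = 4998.
  From (x_3, y_3) = (62425, 4998): x_4 = 25·62425 + 156·2·4998 = 3120001; y_4 = 25·4998 + 2·62425 = 249800.
  From (x_4, y_4) = (3120001, 249800): x_5 = 25·3120001 + 156·2·249800 = 155937625; y_5 = 25·249800 + 2·3120001 = 12485002.
Step 3: Verify x_5² - 156·y_5² = 24316542890640625 - 24316542890640624 = 1 (should be 1). ✓

(x_1, y_1) = (25, 2); (x_5, y_5) = (155937625, 12485002).


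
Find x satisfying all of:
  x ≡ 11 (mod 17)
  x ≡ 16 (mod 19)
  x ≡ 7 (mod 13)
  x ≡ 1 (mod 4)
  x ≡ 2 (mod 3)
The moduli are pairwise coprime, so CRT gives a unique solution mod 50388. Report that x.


Product of moduli M = 17 · 19 · 13 · 4 · 3 = 50388.
Merge one congruence at a time:
  Start: x ≡ 11 (mod 17).
  Combine with x ≡ 16 (mod 19); new modulus lcm = 323.
    Write x = 11 + 17·t and substitute into x ≡ 16 (mod 19): 17·t ≡ 16 − 11 = 5 (mod 19).
    The inverse of 17 mod 19 is 9 (since 17·9 = 153 = 8·19 + 1), so t ≡ 9·5 = 45 ≡ 7 (mod 19).
    Then x = 11 + 17·7 = 130, valid modulo lcm(17, 19) = 323: x ≡ 130 (mod 323).
  Combine with x ≡ 7 (mod 13); new modulus lcm = 4199.
    Write x = 130 + 323·t and substitute into x ≡ 7 (mod 13): 323·t ≡ 7 − 130 = -123 (mod 13).
    Reduce coefficients mod 13: 11·t ≡ 7 (mod 13).
    The inverse of 11 mod 13 is 6 (since 11·6 = 66 = 5·13 + 1), so t ≡ 6·7 = 42 ≡ 3 (mod 13).
    Then x = 130 + 323·3 = 1099, valid modulo lcm(323, 13) = 4199: x ≡ 1099 (mod 4199).
  Combine with x ≡ 1 (mod 4); new modulus lcm = 16796.
    Write x = 1099 + 4199·t and substitute into x ≡ 1 (mod 4): 4199·t ≡ 1 − 1099 = -1098 (mod 4).
    Reduce coefficients mod 4: 3·t ≡ 2 (mod 4).
    The inverse of 3 mod 4 is 3 (since 3·3 = 9 = 2·4 + 1), so t ≡ 3·2 = 6 ≡ 2 (mod 4).
    Then x = 1099 + 4199·2 = 9497, valid modulo lcm(4199, 4) = 16796: x ≡ 9497 (mod 16796).
  Combine with x ≡ 2 (mod 3); new modulus lcm = 50388.
    Write x = 9497 + 16796·t and substitute into x ≡ 2 (mod 3): 16796·t ≡ 2 − 9497 = -9495 (mod 3).
    Reduce coefficients mod 3: 2·t ≡ 0 (mod 3).
    The inverse of 2 mod 3 is 2 (since 2·2 = 4 = 1·3 + 1), so t ≡ 2·0 = 0 ≡ 0 (mod 3).
    Then x = 9497 + 16796·0 = 9497, valid modulo lcm(16796, 3) = 50388: x ≡ 9497 (mod 50388).
Verify against each original: 9497 mod 17 = 11, 9497 mod 19 = 16, 9497 mod 13 = 7, 9497 mod 4 = 1, 9497 mod 3 = 2.

x ≡ 9497 (mod 50388).
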